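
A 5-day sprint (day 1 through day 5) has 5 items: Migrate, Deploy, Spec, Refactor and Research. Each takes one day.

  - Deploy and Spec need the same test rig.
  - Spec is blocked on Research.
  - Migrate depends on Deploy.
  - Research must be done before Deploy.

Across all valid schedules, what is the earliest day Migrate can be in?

Precedence pushes Migrate to at least day 3.
Migrate at day 3 is achievable: Research=day 1; Spec=day 3; Migrate=day 3; Refactor=day 1; Deploy=day 2.

day 3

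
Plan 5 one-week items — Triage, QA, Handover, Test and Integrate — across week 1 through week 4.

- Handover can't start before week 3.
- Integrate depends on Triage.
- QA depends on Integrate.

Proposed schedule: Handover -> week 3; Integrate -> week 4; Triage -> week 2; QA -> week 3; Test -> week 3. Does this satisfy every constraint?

No — it violates: QA depends on Integrate

QA depends on Integrate — violated.
Integrate depends on Triage — holds.
Handover can't start before week 3 — holds.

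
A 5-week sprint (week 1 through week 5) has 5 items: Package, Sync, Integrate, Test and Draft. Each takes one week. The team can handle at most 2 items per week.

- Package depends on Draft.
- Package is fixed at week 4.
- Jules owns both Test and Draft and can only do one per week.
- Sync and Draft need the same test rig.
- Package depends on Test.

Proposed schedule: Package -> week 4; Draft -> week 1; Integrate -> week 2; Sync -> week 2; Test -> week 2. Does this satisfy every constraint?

Package depends on Draft — holds.
Package is fixed at week 4 — holds.
The team can handle at most 2 items per week — violated.
Package depends on Test — holds.
Jules owns both Test and Draft and can only do one per week — holds.
Sync and Draft need the same test rig — holds.

Invalid. The team can handle at most 2 items per week.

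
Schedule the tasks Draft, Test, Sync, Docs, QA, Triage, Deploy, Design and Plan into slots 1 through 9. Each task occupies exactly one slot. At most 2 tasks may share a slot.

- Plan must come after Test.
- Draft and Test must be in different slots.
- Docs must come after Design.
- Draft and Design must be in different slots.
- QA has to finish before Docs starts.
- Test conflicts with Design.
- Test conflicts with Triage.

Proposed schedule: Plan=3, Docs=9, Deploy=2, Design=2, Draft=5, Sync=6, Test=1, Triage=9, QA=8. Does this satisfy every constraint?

Docs must come after Design — holds.
Draft and Test must be in different slots — holds.
Plan must come after Test — holds.
Draft and Design must be in different slots — holds.
Test conflicts with Triage — holds.
QA has to finish before Docs starts — holds.
At most 2 tasks may share a slot — holds.
Test conflicts with Design — holds.

Yes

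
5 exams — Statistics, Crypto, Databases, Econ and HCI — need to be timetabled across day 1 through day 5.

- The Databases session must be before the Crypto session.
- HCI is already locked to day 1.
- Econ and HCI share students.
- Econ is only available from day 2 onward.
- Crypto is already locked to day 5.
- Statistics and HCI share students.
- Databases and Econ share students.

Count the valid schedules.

Splitting on Statistics: it can be day 2 (13), day 3 (13), day 4 (13), day 5 (13). Listing each branch's schedules as (Crypto, Databases, Econ, HCI) by day number:
Statistics=day 2: (5,1,2,1) (5,1,3,1) (5,1,4,1) (5,1,5,1) (5,2,3,1) (5,2,4,1) (5,2,5,1) (5,3,2,1) (5,3,4,1) (5,3,5,1) (5,4,2,1) (5,4,3,1) (5,4,5,1) — 13.
Statistics=day 3: (5,1,2,1) (5,1,3,1) (5,1,4,1) (5,1,5,1) (5,2,3,1) (5,2,4,1) (5,2,5,1) (5,3,2,1) (5,3,4,1) (5,3,5,1) (5,4,2,1) (5,4,3,1) (5,4,5,1) — 13.
Statistics=day 4: (5,1,2,1) (5,1,3,1) (5,1,4,1) (5,1,5,1) (5,2,3,1) (5,2,4,1) (5,2,5,1) (5,3,2,1) (5,3,4,1) (5,3,5,1) (5,4,2,1) (5,4,3,1) (5,4,5,1) — 13.
Statistics=day 5: (5,1,2,1) (5,1,3,1) (5,1,4,1) (5,1,5,1) (5,2,3,1) (5,2,4,1) (5,2,5,1) (5,3,2,1) (5,3,4,1) (5,3,5,1) (5,4,2,1) (5,4,3,1) (5,4,5,1) — 13.
Summing: 13 + 13 + 13 + 13 = 52.

52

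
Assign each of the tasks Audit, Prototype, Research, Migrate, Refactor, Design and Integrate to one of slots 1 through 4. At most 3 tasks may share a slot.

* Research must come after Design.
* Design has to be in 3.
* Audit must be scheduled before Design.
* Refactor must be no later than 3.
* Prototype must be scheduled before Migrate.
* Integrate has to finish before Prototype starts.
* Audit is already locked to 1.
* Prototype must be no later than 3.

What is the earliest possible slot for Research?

Precedence pushes Research to at least 4.
Research at 4 is achievable: Migrate in 3; Prototype in 2; Refactor in 1; Audit in 1; Design in 3; Integrate in 1; Research in 4.

4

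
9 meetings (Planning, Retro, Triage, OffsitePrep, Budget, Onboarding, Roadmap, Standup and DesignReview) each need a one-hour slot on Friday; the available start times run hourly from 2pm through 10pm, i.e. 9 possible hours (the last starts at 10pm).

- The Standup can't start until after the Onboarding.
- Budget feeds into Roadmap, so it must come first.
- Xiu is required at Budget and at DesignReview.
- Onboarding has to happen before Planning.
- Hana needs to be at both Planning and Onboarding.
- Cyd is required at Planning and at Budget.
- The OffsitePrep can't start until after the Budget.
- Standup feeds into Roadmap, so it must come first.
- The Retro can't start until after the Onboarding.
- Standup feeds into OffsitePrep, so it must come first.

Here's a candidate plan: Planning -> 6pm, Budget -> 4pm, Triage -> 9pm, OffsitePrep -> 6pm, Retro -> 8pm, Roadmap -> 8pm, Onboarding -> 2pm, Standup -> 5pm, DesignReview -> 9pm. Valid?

The Retro can't start until after the Onboarding — holds.
Budget feeds into Roadmap, so it must come first — holds.
Xiu is required at Budget and at DesignReview — holds.
The Standup can't start until after the Onboarding — holds.
Cyd is required at Planning and at Budget — holds.
Hana needs to be at both Planning and Onboarding — holds.
The OffsitePrep can't start until after the Budget — holds.
Onboarding has to happen before Planning — holds.
Standup feeds into OffsitePrep, so it must come first — holds.
Standup feeds into Roadmap, so it must come first — holds.

Valid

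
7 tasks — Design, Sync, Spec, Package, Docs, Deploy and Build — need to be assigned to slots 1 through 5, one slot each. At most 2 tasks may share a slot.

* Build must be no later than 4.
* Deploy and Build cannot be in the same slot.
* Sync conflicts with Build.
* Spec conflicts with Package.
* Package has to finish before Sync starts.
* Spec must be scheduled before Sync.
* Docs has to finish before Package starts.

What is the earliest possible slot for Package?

2

Precedence pushes Package to at least 2; downstream work caps Package at 4.
Package at 2 is achievable: Deploy in 3; Build in 1; Spec in 3; Package in 2; Design in 2; Sync in 4; Docs in 1.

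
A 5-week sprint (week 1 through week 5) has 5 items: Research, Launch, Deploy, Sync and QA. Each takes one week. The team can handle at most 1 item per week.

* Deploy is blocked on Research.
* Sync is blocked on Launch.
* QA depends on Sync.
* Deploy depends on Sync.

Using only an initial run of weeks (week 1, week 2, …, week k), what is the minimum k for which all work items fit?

The precedence chain requires at least 3 distinct weeks.
With at most 1 per week and 5 work items, at least 5 weeks are needed.
5 works (last occupied week: week 5): for example QA=week 5, Sync=week 2, Deploy=week 4, Research=week 3, Launch=week 1.

5 weeks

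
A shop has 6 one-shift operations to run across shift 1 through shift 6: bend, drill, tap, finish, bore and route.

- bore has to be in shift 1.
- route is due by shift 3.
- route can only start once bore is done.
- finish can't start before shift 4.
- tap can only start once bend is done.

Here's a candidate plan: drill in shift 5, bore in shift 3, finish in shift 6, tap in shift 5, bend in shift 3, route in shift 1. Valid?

finish can't start before shift 4 — holds.
route is due by shift 3 — holds.
tap can only start once bend is done — holds.
bore has to be in shift 1 — violated.
route can only start once bore is done — violated.

Invalid. route can only start once bore is done.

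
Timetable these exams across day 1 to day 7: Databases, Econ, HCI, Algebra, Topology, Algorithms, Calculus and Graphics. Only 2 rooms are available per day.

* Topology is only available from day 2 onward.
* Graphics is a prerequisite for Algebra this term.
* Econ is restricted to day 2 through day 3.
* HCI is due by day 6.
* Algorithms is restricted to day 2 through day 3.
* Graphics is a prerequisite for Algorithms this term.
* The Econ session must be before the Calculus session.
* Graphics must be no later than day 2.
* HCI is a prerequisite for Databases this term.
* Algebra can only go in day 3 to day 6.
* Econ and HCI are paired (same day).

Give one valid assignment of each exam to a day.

Calculus=day 5, HCI=day 2, Topology=day 4, Graphics=day 1, Algorithms=day 3, Algebra=day 3, Databases=day 4, Econ=day 2

Checking: Econ(day 2) before Calculus(day 5); Graphics(day 1) before Algorithms(day 3); Graphics(day 1) before Algebra(day 3); HCI(day 2) before Databases(day 4); Econ = HCI = day 2; Algebra=day 3 in [day 3,day 6]; Graphics=day 1 in [day 1,day 2]; Topology=day 4 in [day 2,day 7]; Econ=day 2 in [day 2,day 3]; HCI=day 2 in [day 1,day 6]; Algorithms=day 3 in [day 2,day 3]; max 2 per day (cap 2).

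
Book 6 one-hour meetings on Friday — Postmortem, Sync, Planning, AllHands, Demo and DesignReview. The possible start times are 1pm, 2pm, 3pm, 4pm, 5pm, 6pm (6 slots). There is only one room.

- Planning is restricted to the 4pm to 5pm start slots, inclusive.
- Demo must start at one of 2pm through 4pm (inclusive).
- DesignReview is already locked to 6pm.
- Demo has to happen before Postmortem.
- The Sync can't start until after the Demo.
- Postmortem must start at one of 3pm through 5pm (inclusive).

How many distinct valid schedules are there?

Enumerating: Demo in 2pm; Sync in 5pm; DesignReview in 6pm; Postmortem in 3pm; Planning in 4pm; AllHands in 1pm | Planning=4pm, Postmortem=5pm, DesignReview=6pm, Demo=2pm, AllHands=1pm, Sync=3pm | Sync=4pm; Planning=5pm; Postmortem=3pm; Demo=2pm; DesignReview=6pm; AllHands=1pm | Postmortem=4pm, Demo=2pm, Sync=3pm, AllHands=1pm, Planning=5pm, DesignReview=6pm.

4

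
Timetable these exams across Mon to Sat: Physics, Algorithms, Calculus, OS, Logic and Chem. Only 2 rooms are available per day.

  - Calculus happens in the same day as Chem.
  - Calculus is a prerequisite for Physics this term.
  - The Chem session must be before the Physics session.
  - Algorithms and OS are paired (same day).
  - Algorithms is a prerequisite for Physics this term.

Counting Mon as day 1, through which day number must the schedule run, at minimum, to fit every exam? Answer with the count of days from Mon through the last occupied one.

The precedence chain requires at least 2 distinct days.
With at most 2 per day and 6 exams, at least 3 days are needed.
3 works (last occupied day: Wed): for example Physics in Wed; Chem in Tue; Calculus in Tue; Algorithms in Mon; OS in Mon; Logic in Wed.

3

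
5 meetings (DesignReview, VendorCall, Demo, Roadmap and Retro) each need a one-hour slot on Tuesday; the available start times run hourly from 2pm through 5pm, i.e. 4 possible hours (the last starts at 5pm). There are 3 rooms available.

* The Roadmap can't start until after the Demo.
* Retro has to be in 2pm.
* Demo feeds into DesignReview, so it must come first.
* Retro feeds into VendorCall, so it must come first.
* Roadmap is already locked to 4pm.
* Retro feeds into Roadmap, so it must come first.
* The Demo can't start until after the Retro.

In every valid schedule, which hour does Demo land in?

Retro is fixed at 2pm and must come before Demo, so Demo is at least 3pm.
Roadmap is fixed at 4pm and must come after Demo, so Demo is at most 3pm.
So Demo must be 3pm.

3pm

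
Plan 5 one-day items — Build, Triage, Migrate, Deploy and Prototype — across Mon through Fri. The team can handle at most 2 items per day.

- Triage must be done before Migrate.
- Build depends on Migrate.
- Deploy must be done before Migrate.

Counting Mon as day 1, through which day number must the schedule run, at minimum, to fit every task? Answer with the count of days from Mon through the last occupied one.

The precedence chain requires at least 3 distinct days.
With at most 2 per day and 5 tasks, at least 3 days are needed.
3 works (last occupied day: Wed): for example Triage=Mon, Prototype=Tue, Deploy=Mon, Build=Wed, Migrate=Tue.

3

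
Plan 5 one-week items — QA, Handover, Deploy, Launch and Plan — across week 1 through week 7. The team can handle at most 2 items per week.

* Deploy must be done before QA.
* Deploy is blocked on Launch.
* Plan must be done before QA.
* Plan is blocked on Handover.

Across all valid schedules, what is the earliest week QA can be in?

week 3

Precedence pushes QA to at least week 3.
QA at week 3 is achievable: QA -> week 3; Plan -> week 2; Handover -> week 1; Deploy -> week 2; Launch -> week 1.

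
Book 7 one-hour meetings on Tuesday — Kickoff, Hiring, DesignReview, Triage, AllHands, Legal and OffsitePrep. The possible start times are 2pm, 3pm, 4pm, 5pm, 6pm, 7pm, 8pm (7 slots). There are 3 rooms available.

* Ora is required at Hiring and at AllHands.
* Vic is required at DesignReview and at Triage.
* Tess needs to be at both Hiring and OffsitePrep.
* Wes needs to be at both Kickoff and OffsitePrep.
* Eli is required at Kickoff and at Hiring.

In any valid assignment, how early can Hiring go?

2pm

Hiring at 2pm is achievable: DesignReview -> 2pm; OffsitePrep -> 4pm; Hiring -> 2pm; Legal -> 2pm; AllHands -> 3pm; Kickoff -> 3pm; Triage -> 3pm.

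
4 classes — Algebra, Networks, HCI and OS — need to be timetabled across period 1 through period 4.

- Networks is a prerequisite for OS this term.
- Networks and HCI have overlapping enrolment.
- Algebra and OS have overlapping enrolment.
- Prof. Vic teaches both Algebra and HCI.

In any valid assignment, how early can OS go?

period 2

Precedence pushes OS to at least period 2.
OS at period 2 is achievable: HCI -> period 2, OS -> period 2, Algebra -> period 1, Networks -> period 1.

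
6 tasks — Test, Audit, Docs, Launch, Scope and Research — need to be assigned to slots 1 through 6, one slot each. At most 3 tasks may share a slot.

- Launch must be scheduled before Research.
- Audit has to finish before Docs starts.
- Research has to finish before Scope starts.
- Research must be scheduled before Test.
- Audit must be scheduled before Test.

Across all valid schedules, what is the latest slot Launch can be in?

4

Downstream work caps Launch at 4.
Launch at 4 is achievable: Audit=1, Launch=4, Docs=2, Scope=6, Research=5, Test=6.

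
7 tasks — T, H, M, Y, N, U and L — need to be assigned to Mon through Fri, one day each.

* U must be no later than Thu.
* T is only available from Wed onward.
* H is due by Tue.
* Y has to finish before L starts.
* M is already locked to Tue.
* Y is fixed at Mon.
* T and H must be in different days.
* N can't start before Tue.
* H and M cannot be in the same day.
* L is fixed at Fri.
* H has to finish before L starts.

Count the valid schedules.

48

Splitting on T: it can be Wed (16), Thu (16), Fri (16). Listing each branch's schedules as (H, M, Y, N, U, L):
T=Wed: (Mon,Tue,Mon,Tue,Mon,Fri) (Mon,Tue,Mon,Tue,Tue,Fri) (Mon,Tue,Mon,Tue,Wed,Fri) (Mon,Tue,Mon,Tue,Thu,Fri) (Mon,Tue,Mon,Wed,Mon,Fri) (Mon,Tue,Mon,Wed,Tue,Fri) (Mon,Tue,Mon,Wed,Wed,Fri) (Mon,Tue,Mon,Wed,Thu,Fri) (Mon,Tue,Mon,Thu,Mon,Fri) (Mon,Tue,Mon,Thu,Tue,Fri) (Mon,Tue,Mon,Thu,Wed,Fri) (Mon,Tue,Mon,Thu,Thu,Fri) (Mon,Tue,Mon,Fri,Mon,Fri) (Mon,Tue,Mon,Fri,Tue,Fri) (Mon,Tue,Mon,Fri,Wed,Fri) (Mon,Tue,Mon,Fri,Thu,Fri) — 16.
T=Thu: (Mon,Tue,Mon,Tue,Mon,Fri) (Mon,Tue,Mon,Tue,Tue,Fri) (Mon,Tue,Mon,Tue,Wed,Fri) (Mon,Tue,Mon,Tue,Thu,Fri) (Mon,Tue,Mon,Wed,Mon,Fri) (Mon,Tue,Mon,Wed,Tue,Fri) (Mon,Tue,Mon,Wed,Wed,Fri) (Mon,Tue,Mon,Wed,Thu,Fri) (Mon,Tue,Mon,Thu,Mon,Fri) (Mon,Tue,Mon,Thu,Tue,Fri) (Mon,Tue,Mon,Thu,Wed,Fri) (Mon,Tue,Mon,Thu,Thu,Fri) (Mon,Tue,Mon,Fri,Mon,Fri) (Mon,Tue,Mon,Fri,Tue,Fri) (Mon,Tue,Mon,Fri,Wed,Fri) (Mon,Tue,Mon,Fri,Thu,Fri) — 16.
T=Fri: (Mon,Tue,Mon,Tue,Mon,Fri) (Mon,Tue,Mon,Tue,Tue,Fri) (Mon,Tue,Mon,Tue,Wed,Fri) (Mon,Tue,Mon,Tue,Thu,Fri) (Mon,Tue,Mon,Wed,Mon,Fri) (Mon,Tue,Mon,Wed,Tue,Fri) (Mon,Tue,Mon,Wed,Wed,Fri) (Mon,Tue,Mon,Wed,Thu,Fri) (Mon,Tue,Mon,Thu,Mon,Fri) (Mon,Tue,Mon,Thu,Tue,Fri) (Mon,Tue,Mon,Thu,Wed,Fri) (Mon,Tue,Mon,Thu,Thu,Fri) (Mon,Tue,Mon,Fri,Mon,Fri) (Mon,Tue,Mon,Fri,Tue,Fri) (Mon,Tue,Mon,Fri,Wed,Fri) (Mon,Tue,Mon,Fri,Thu,Fri) — 16.
Summing: 16 + 16 + 16 = 48.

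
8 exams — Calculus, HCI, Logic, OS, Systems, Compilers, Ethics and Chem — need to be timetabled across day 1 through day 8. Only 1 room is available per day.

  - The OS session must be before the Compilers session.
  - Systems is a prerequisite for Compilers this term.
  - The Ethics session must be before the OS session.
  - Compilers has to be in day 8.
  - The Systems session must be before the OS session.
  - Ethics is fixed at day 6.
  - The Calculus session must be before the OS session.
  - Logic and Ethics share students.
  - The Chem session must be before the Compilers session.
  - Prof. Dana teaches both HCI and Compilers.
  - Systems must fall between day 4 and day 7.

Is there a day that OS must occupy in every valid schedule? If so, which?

day 7

Ethics is fixed at day 6 and must come before OS, so OS is at least day 7.
Compilers is fixed at day 8 and must come after OS, so OS is at most day 7.
So OS must be day 7.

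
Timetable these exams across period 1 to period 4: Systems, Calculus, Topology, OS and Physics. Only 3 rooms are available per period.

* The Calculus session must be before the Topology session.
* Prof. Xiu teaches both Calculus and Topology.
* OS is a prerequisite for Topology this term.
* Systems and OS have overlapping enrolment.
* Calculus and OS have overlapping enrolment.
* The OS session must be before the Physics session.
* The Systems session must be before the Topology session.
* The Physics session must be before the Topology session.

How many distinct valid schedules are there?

13

Splitting on Systems: it can be period 1 (2), period 2 (5), period 3 (6). Listing each branch's schedules as (Calculus, Topology, OS, Physics) by period number:
Systems=period 1: (1,4,2,3) (3,4,2,3) — 2.
Systems=period 2: (2,3,1,2) (2,4,1,2) (2,4,1,3) (3,4,1,2) (3,4,1,3) — 5.
Systems=period 3: (1,4,2,3) (2,4,1,2) (2,4,1,3) (3,4,1,2) (3,4,1,3) (3,4,2,3) — 6.
Summing: 2 + 5 + 6 = 13.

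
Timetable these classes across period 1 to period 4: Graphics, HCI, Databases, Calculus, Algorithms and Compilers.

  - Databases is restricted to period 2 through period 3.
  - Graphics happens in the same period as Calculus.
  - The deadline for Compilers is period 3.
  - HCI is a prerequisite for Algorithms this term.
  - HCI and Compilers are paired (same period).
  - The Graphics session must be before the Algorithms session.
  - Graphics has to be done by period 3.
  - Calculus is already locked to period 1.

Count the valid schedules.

Splitting on HCI: it can be period 1 (6), period 2 (4), period 3 (2). Listing each branch's schedules as (Graphics, Databases, Calculus, Algorithms, Compilers) by period number:
HCI=period 1: (1,2,1,2,1) (1,2,1,3,1) (1,2,1,4,1) (1,3,1,2,1) (1,3,1,3,1) (1,3,1,4,1) — 6.
HCI=period 2: (1,2,1,3,2) (1,2,1,4,2) (1,3,1,3,2) (1,3,1,4,2) — 4.
HCI=period 3: (1,2,1,4,3) (1,3,1,4,3) — 2.
Summing: 6 + 4 + 2 = 12.

12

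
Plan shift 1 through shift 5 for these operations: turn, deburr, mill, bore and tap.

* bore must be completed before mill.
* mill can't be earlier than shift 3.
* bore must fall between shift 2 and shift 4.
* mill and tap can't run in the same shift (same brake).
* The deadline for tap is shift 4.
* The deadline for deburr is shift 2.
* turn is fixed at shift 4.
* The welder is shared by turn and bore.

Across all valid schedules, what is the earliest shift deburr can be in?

shift 1

Deburr's own window allows nothing later than shift 2.
deburr at shift 1 is achievable: turn=shift 4; deburr=shift 1; bore=shift 2; mill=shift 3; tap=shift 1.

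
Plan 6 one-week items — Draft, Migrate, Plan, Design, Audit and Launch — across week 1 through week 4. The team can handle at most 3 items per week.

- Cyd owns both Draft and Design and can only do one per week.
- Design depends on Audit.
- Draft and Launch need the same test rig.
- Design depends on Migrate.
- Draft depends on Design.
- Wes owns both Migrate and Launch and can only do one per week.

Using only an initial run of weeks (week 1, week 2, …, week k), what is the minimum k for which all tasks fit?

The precedence chain requires at least 3 distinct weeks.
With at most 3 per week and 6 tasks, at least 2 weeks are needed.
3 works (last occupied week: week 3): for example Migrate -> week 1; Plan -> week 1; Design -> week 2; Audit -> week 1; Draft -> week 3; Launch -> week 2.

3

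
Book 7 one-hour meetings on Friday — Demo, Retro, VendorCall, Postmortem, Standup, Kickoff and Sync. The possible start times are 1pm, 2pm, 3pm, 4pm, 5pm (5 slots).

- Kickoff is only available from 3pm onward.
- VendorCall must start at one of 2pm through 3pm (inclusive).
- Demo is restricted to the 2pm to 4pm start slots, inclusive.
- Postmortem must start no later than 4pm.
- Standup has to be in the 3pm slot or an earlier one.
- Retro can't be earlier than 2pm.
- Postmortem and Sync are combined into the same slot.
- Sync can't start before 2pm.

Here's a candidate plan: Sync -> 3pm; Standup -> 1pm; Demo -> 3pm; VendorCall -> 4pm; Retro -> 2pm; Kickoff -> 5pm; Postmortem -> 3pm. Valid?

Invalid. VendorCall must start at one of 2pm through 3pm (inclusive).

VendorCall must start at one of 2pm through 3pm (inclusive) — violated.
Standup has to be in the 3pm slot or an earlier one — holds.
Sync can't start before 2pm — holds.
Retro can't be earlier than 2pm — holds.
Kickoff is only available from 3pm onward — holds.
Postmortem must start no later than 4pm — holds.
Demo is restricted to the 2pm to 4pm start slots, inclusive — holds.
Postmortem and Sync are combined into the same slot — holds.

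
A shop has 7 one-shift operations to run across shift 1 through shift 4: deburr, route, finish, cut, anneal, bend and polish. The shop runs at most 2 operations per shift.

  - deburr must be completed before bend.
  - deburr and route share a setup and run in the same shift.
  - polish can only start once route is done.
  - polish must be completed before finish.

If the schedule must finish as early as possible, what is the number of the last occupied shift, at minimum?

shift 4

The precedence chain requires at least 3 distinct shifts.
With at most 2 per shift and 7 operations, at least 4 shifts are needed.
4 works (last occupied shift: shift 4): for example cut=shift 3, polish=shift 2, route=shift 1, deburr=shift 1, anneal=shift 4, bend=shift 2, finish=shift 3.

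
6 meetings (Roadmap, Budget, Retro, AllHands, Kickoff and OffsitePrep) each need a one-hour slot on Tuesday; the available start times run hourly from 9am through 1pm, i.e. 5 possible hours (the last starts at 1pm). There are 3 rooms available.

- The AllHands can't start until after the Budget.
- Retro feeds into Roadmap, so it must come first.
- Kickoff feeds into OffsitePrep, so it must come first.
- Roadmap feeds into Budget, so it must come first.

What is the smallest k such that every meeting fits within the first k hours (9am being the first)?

The precedence chain requires at least 4 distinct hours.
With at most 3 per hour and 6 meetings, at least 2 hours are needed.
4 works (last occupied hour: 12pm): for example OffsitePrep -> 10am, Kickoff -> 9am, Budget -> 11am, Roadmap -> 10am, Retro -> 9am, AllHands -> 12pm.

4 hours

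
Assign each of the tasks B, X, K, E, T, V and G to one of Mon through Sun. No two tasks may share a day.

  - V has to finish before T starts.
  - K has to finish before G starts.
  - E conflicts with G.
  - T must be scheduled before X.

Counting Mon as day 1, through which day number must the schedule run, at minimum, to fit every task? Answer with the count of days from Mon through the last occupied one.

The precedence chain requires at least 3 distinct days.
With at most 1 per day and 7 tasks, at least 7 days are needed.
7 works (last occupied day: Sun): for example X=Wed, K=Thu, V=Mon, G=Fri, E=Sun, B=Sat, T=Tue.

7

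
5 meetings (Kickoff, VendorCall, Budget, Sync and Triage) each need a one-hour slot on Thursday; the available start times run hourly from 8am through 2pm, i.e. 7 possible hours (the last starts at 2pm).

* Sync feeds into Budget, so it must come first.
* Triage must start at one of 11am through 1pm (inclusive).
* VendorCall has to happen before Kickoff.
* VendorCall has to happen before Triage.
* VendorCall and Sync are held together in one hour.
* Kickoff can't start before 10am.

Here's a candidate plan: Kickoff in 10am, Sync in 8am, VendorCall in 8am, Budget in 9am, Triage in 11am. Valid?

Valid

VendorCall has to happen before Kickoff — holds.
VendorCall has to happen before Triage — holds.
Sync feeds into Budget, so it must come first — holds.
VendorCall and Sync are held together in one hour — holds.
Triage must start at one of 11am through 1pm (inclusive) — holds.
Kickoff can't start before 10am — holds.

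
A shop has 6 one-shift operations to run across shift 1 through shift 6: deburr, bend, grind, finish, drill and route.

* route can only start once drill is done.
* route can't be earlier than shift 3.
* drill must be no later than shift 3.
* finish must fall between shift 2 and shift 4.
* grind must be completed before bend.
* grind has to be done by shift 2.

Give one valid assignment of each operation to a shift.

deburr=shift 1, finish=shift 2, bend=shift 2, drill=shift 1, grind=shift 1, route=shift 3

Checking: drill(shift 1) before route(shift 3); grind(shift 1) before bend(shift 2); grind=shift 1 in [shift 1,shift 2]; finish=shift 2 in [shift 2,shift 4]; route=shift 3 in [shift 3,shift 6]; drill=shift 1 in [shift 1,shift 3].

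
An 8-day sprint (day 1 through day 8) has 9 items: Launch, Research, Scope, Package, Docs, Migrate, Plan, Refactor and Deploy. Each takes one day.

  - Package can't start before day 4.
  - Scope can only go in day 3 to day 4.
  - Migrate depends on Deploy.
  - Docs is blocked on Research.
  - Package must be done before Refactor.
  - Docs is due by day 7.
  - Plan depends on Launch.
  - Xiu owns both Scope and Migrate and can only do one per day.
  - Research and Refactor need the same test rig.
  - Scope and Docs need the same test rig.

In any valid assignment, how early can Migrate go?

Precedence pushes Migrate to at least day 2.
Migrate at day 2 is achievable: Docs -> day 2, Package -> day 4, Deploy -> day 1, Launch -> day 1, Migrate -> day 2, Refactor -> day 5, Plan -> day 2, Scope -> day 3, Research -> day 1.

day 2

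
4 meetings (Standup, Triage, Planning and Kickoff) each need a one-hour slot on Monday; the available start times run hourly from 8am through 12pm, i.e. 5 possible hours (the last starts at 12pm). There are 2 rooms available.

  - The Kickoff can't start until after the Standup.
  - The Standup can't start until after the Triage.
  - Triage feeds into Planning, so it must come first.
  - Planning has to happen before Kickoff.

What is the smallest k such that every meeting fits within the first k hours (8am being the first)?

3 hours

The precedence chain requires at least 3 distinct hours.
With at most 2 per hour and 4 meetings, at least 2 hours are needed.
3 works (last occupied hour: 10am): for example Triage=8am; Kickoff=10am; Planning=9am; Standup=9am.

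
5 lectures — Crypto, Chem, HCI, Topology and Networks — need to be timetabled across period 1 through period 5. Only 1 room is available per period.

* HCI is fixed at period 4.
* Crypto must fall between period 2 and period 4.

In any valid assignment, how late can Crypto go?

period 3

Crypto is available from period 2; Crypto's own window allows nothing later than period 4.
Crypto at period 3 is achievable: Crypto=period 3; Networks=period 5; Topology=period 2; Chem=period 1; HCI=period 4.
Nothing later works — the capacity limit rule out every period after period 3.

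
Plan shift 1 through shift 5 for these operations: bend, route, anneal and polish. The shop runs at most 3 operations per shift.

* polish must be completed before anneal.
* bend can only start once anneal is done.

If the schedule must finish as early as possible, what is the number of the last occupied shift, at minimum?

shift 3

The precedence chain requires at least 3 distinct shifts.
With at most 3 per shift and 4 operations, at least 2 shifts are needed.
3 works (last occupied shift: shift 3): for example route -> shift 1, bend -> shift 3, polish -> shift 1, anneal -> shift 2.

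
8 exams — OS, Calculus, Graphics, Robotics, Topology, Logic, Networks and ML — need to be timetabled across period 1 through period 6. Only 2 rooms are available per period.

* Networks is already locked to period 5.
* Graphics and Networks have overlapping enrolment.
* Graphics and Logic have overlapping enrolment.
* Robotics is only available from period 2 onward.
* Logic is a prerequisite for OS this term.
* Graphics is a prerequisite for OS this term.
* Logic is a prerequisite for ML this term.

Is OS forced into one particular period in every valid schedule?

OS can be period 3 (e.g. ML=period 3; Robotics=period 2; Calculus=period 1; Logic=period 1; Graphics=period 2; Topology=period 4; Networks=period 5; OS=period 3) or period 4 (e.g. Topology in period 3; Robotics in period 2; OS in period 4; Graphics in period 2; Logic in period 1; Networks in period 5; Calculus in period 1; ML in period 3).

No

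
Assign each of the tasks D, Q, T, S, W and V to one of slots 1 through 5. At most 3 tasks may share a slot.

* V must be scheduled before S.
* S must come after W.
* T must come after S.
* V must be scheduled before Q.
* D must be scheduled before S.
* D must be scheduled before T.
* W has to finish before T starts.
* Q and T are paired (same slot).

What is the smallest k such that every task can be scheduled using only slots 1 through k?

3

The precedence chain requires at least 3 distinct slots.
With at most 3 per slot and 6 tasks, at least 2 slots are needed.
3 works (last occupied slot: 3): for example V -> 1, D -> 1, T -> 3, W -> 1, Q -> 3, S -> 2.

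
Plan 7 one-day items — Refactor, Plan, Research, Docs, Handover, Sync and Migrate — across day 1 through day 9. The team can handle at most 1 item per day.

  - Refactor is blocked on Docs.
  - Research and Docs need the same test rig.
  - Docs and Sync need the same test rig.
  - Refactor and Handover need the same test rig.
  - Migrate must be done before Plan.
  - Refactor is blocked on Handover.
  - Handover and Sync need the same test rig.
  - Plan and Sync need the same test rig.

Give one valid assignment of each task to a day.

Docs -> day 1, Plan -> day 5, Refactor -> day 3, Research -> day 6, Sync -> day 7, Handover -> day 2, Migrate -> day 4

Checking: Docs(day 1) before Refactor(day 3); Handover(day 2) before Refactor(day 3); Migrate(day 4) before Plan(day 5); Docs(day 1) != Sync(day 7); Plan(day 5) != Sync(day 7); Refactor(day 3) != Handover(day 2); Handover(day 2) != Sync(day 7); Research(day 6) != Docs(day 1); max 1 per day (cap 1).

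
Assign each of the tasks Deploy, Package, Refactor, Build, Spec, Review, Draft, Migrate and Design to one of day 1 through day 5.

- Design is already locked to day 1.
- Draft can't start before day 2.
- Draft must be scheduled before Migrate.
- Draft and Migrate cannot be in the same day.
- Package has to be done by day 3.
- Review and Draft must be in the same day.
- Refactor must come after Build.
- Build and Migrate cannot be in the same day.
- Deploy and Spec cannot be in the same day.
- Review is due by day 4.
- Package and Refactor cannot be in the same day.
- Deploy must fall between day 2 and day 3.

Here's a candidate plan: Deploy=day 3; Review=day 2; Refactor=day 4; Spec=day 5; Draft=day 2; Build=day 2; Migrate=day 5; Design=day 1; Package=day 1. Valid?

Yes, all constraints hold

Package and Refactor cannot be in the same day — holds.
Deploy and Spec cannot be in the same day — holds.
Deploy must fall between day 2 and day 3 — holds.
Review and Draft must be in the same day — holds.
Draft must be scheduled before Migrate — holds.
Refactor must come after Build — holds.
Design is already locked to day 1 — holds.
Draft can't start before day 2 — holds.
Review is due by day 4 — holds.
Build and Migrate cannot be in the same day — holds.
Draft and Migrate cannot be in the same day — holds.
Package has to be done by day 3 — holds.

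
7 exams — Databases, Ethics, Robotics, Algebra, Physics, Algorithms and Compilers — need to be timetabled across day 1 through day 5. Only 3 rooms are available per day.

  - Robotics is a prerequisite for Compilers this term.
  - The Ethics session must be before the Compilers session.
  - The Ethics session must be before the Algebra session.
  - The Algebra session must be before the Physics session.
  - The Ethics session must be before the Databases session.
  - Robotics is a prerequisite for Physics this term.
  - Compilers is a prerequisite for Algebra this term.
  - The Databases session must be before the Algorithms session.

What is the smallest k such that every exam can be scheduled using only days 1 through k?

4

The precedence chain requires at least 4 distinct days.
With at most 3 per day and 7 exams, at least 3 days are needed.
4 works (last occupied day: day 4): for example Algebra=day 3, Databases=day 2, Compilers=day 2, Algorithms=day 3, Physics=day 4, Ethics=day 1, Robotics=day 1.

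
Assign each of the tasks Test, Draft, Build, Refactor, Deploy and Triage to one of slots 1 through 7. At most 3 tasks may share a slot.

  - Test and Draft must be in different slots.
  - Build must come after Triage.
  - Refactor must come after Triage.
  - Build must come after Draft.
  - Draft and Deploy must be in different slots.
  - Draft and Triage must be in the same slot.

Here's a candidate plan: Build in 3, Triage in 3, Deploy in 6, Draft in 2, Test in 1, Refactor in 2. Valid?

No. Refactor must come after Triage is not satisfied.

Refactor must come after Triage — violated.
Test and Draft must be in different slots — holds.
Draft and Triage must be in the same slot — violated.
Draft and Deploy must be in different slots — holds.
At most 3 tasks may share a slot — holds.
Build must come after Draft — holds.
Build must come after Triage — violated.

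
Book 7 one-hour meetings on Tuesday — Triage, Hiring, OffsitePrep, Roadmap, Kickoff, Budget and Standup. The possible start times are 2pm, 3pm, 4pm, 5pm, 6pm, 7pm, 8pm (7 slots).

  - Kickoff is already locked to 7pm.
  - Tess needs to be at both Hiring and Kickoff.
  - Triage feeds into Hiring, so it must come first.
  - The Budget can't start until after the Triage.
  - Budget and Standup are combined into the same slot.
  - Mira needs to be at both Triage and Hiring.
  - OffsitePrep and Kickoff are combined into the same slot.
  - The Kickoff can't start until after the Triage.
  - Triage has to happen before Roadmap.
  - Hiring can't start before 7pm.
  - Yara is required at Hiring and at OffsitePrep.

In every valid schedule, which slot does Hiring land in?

8pm

Hiring's window is 7pm–8pm.
Kickoff is fixed at 7pm, and Hiring can't share a slot with Kickoff.
So Hiring must be 8pm.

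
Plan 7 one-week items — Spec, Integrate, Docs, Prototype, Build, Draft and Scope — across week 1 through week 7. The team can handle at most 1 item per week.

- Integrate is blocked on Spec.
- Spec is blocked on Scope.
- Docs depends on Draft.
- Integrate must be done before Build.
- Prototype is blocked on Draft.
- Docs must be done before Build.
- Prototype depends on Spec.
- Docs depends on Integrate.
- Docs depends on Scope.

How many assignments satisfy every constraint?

Splitting on Spec: it can be week 2 (7), week 3 (8). Listing each branch's schedules as (Integrate, Docs, Prototype, Build, Draft, Scope) by week number:
Spec=week 2: (3,5,6,7,4,1) (3,5,7,6,4,1) (3,6,5,7,4,1) (4,5,6,7,3,1) (4,5,7,6,3,1) (4,6,5,7,3,1) (5,6,4,7,3,1) — 7.
Spec=week 3: (4,5,6,7,1,2) (4,5,6,7,2,1) (4,5,7,6,1,2) (4,5,7,6,2,1) (4,6,5,7,1,2) (4,6,5,7,2,1) (5,6,4,7,1,2) (5,6,4,7,2,1) — 8.
Summing: 7 + 8 = 15.

15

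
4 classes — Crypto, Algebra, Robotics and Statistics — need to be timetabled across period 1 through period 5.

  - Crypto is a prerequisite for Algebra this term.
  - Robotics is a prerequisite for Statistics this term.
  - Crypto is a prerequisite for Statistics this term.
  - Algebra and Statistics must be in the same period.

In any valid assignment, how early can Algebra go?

period 2

Precedence pushes Algebra to at least period 2.
Algebra at period 2 is achievable: Crypto=period 1; Algebra=period 2; Robotics=period 1; Statistics=period 2.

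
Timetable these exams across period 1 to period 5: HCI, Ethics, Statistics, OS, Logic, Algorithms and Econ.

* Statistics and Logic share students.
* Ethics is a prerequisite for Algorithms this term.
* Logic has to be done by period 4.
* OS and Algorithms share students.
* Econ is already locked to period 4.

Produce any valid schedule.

OS -> period 1; Econ -> period 4; HCI -> period 1; Logic -> period 1; Statistics -> period 2; Algorithms -> period 2; Ethics -> period 1

Checking: Ethics(period 1) before Algorithms(period 2); OS(period 1) != Algorithms(period 2); Statistics(period 2) != Logic(period 1); Econ=period 4 in [period 4,period 4]; Logic=period 1 in [period 1,period 4].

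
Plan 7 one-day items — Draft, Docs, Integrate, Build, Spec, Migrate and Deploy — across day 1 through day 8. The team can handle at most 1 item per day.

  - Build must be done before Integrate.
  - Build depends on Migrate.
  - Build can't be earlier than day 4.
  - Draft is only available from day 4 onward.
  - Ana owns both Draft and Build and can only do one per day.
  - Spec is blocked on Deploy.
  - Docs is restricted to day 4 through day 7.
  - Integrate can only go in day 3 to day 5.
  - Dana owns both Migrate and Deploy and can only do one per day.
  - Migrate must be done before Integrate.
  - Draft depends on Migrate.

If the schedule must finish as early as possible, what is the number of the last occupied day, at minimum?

The precedence chain requires at least 3 distinct days.
With at most 1 per day and 7 work items, at least 7 days are needed.
Propagating the time windows through the other constraints, Integrate can't land before day 5, so the schedule must run through at least day 5.
7 works (last occupied day: day 7): for example Integrate=day 5; Draft=day 6; Deploy=day 2; Docs=day 7; Spec=day 3; Build=day 4; Migrate=day 1.

7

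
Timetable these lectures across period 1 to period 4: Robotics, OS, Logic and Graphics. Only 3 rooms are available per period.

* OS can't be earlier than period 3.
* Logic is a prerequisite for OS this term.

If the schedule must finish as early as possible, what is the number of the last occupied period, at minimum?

period 3

The precedence chain requires at least 2 distinct periods.
With at most 3 per period and 4 lectures, at least 2 periods are needed.
OS can't be placed before period 3, so the schedule must run through at least period 3.
3 works (last occupied period: period 3): for example Robotics=period 1; Logic=period 1; Graphics=period 1; OS=period 3.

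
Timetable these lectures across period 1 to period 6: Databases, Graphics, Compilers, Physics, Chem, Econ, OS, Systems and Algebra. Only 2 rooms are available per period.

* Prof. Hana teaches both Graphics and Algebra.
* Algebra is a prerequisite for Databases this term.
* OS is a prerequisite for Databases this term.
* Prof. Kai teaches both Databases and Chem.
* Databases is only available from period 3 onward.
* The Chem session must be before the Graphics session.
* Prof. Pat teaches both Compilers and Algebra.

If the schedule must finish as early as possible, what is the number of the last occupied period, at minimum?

The precedence chain requires at least 2 distinct periods.
With at most 2 per period and 9 lectures, at least 5 periods are needed.
Databases can't be placed before period 3, so the schedule must run through at least period 3.
5 works (last occupied period: period 5): for example Algebra=period 1, Graphics=period 2, Chem=period 1, Compilers=period 3, Databases=period 3, Systems=period 5, OS=period 2, Physics=period 4, Econ=period 4.

period 5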